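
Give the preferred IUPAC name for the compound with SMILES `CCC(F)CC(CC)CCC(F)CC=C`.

7-ethyl-4,9-difluoroundec-1-ene

Counting along the main chain through the multiple bond gives 11 carbons: the parent is undecane.
The chain contains a C=C double bond, so the unsaturation ending is -ene.
Number the chain so that numbering from this end puts the double bond at C-1 rather than C-10.
With this numbering: the double bond between C-1 and C-2; an ethyl group at C-7; fluoro groups at C-4 and C-9.
The substituents are ordered alphabetically, ignoring any di-/tri- multipliers.
Assembling the pieces gives 7-ethyl-4,9-difluoroundec-1-ene.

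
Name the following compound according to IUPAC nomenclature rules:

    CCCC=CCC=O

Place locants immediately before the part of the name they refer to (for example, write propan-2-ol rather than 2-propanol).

The longest carbon chain that includes the –CHO group and the multiple bond has 7 carbons, so the parent hydride is heptane.
An aldehyde (terminal –CHO) is the principal characteristic group, giving the suffix -al.
There is one C=C double bond, indicated by the ending -ene.
Choose the numbering such that the aldehyde carbon is C-1 by definition.
With this numbering: the double bond between C-3 and C-4.
Putting it together: hept-3-enal.

hept-3-enal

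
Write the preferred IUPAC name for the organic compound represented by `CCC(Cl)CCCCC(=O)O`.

The longest carbon chain that includes the –COOH group has 8 carbons, so the parent hydride is octane.
The highest-priority functional group is a carboxylic acid (terminal –COOH), so the name ends in -oic acid.
Choose the numbering such that the carboxylic acid carbon is C-1 by definition.
With this numbering: a chloro group at C-6.
Assembling the pieces gives 6-chlorooctanoic acid.

6-chlorooctanoic acid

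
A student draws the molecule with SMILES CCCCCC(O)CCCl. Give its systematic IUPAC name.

The longest chain bearing the –OH group is 8 carbons long (octane).
The principal characteristic group is an alcohol (–OH), named with the suffix -ol.
The numbering direction is chosen so that numbering from this end puts the hydroxyl group at C-3 rather than C-6.
This places the hydroxyl at C-3; a chloro group at C-1.
Putting it together: 1-chlorooctan-3-ol.

1-chlorooctan-3-ol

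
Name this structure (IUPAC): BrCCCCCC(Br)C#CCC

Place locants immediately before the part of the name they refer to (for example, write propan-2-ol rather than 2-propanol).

The longest carbon chain that includes the multiple bond has 10 carbons, so the parent hydride is decane.
A C≡C triple bond in the chain gives the infix -yne-.
Choose the numbering such that numbering from this end puts the triple bond at C-3 rather than C-7.
With this numbering: the triple bond between C-3 and C-4; bromo groups at C-5 and C-10.
Putting it together: 5,10-dibromodec-3-yne.

5,10-dibromodec-3-yne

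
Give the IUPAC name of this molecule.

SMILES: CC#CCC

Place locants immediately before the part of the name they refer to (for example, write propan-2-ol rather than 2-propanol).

pent-2-yne

The longest chain bearing the multiple bond is 5 carbons long (pentane).
There is one C≡C triple bond, indicated by the ending -yne.
Choose the numbering such that numbering from this end puts the triple bond at C-2 rather than C-3.
This places the triple bond between C-2 and C-3.
Assembling the pieces gives pent-2-yne.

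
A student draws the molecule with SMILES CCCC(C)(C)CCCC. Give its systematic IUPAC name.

4,4-dimethyloctane

The longest carbon chain is 8 atoms: the parent is octane.
Number the chain so that the substituent locant set {4,4} is lower than {5,5} at the first point of difference.
This places two methyl groups at C-4.
Assembling the pieces gives 4,4-dimethyloctane.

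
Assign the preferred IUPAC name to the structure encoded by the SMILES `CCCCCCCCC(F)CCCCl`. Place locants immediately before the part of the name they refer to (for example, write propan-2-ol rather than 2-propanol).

The longest carbon chain is 12 atoms: the parent is dodecane.
Number the chain so that the substituent locant set {1,4} is lower than {9,12} at the first point of difference.
With this numbering: a chloro group at C-1; a fluoro group at C-4.
Substituent prefixes are cited in alphabetical order (multiplying prefixes like di-/tri- are ignored for ordering).
The name is 1-chloro-4-fluorododecane.

1-chloro-4-fluorododecane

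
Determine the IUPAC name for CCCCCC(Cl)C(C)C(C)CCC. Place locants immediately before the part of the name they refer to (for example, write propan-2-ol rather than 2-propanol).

The longest continuous carbon chain has 11 atoms, so the parent hydride is undecane.
Number the chain so that the substituent locant set {4,5,6} is lower than {6,7,8} at the first point of difference.
That gives a chloro group at C-6; methyl groups at C-4 and C-5.
Prefixes are listed alphabetically: chloro, methyl.
Assembling the pieces gives 6-chloro-4,5-dimethylundecane.

6-chloro-4,5-dimethylundecane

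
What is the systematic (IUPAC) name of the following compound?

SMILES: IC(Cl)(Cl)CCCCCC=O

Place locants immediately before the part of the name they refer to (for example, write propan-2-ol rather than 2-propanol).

The longest chain bearing the –CHO group is 7 carbons long (heptane).
An aldehyde (terminal –CHO) is the principal characteristic group, giving the suffix -al.
Choose the numbering such that the aldehyde carbon is C-1 by definition.
With this numbering: two chloro groups at C-7; an iodo group at C-7.
The substituents are ordered alphabetically, ignoring any di-/tri- multipliers.
The name is 7,7-dichloro-7-iodoheptanal.

7,7-dichloro-7-iodoheptanal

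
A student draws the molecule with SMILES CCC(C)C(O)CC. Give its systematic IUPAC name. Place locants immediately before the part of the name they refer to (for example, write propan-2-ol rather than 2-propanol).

The longest chain bearing the –OH group is 6 carbons long (hexane).
The highest-priority functional group is an alcohol (–OH), so the name ends in -ol.
Number the chain so that numbering from this end puts the hydroxyl group at C-3 rather than C-4.
That gives the hydroxyl at C-3; a methyl group at C-4.
The name is 4-methylhexan-3-ol.

4-methylhexan-3-ol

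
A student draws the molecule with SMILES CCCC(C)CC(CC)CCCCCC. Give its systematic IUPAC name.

The longest continuous carbon chain has 12 atoms, so the parent hydride is dodecane.
Choose the numbering such that the substituent locant set {4,6} is lower than {7,9} at the first point of difference.
That gives an ethyl group at C-6; a methyl group at C-4.
The substituents are ordered alphabetically, ignoring any di-/tri- multipliers.
Assembling the pieces gives 6-ethyl-4-methyldodecane.

6-ethyl-4-methyldodecane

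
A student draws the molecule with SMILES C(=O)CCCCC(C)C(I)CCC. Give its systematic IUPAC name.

7-iodo-6-methyldecanal

Counting along the main chain through the –CHO group gives 10 carbons: the parent is decane.
An aldehyde (terminal –CHO) is the principal characteristic group, giving the suffix -al.
The numbering direction is chosen so that the aldehyde carbon is C-1 by definition.
This places an iodo group at C-7; a methyl group at C-6.
The substituents are ordered alphabetically, ignoring any di-/tri- multipliers.
The name is 7-iodo-6-methyldecanal.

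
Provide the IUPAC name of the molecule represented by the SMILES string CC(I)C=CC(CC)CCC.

5-ethyl-2-iodooct-3-ene

The longest carbon chain that includes the multiple bond has 8 carbons, so the parent hydride is octane.
A C=C double bond in the chain gives the infix -ene-.
The numbering direction is chosen so that numbering from this end puts the double bond at C-3 rather than C-5.
This places the double bond between C-3 and C-4; an ethyl group at C-5; an iodo group at C-2.
The substituents are ordered alphabetically, ignoring any di-/tri- multipliers.
The name is 5-ethyl-2-iodooct-3-ene.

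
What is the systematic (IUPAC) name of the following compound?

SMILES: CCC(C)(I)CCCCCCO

7-iodo-7-methylnonan-1-ol

The longest carbon chain that includes the –OH group has 9 carbons, so the parent hydride is nonane.
An alcohol (–OH) is the principal characteristic group, giving the suffix -ol.
Choose the numbering such that numbering from this end puts the hydroxyl group at C-1 rather than C-9.
With this numbering: the hydroxyl at C-1; an iodo group at C-7; a methyl group at C-7.
Substituent prefixes are cited in alphabetical order (multiplying prefixes like di-/tri- are ignored for ordering).
Assembling the pieces gives 7-iodo-7-methylnonan-1-ol.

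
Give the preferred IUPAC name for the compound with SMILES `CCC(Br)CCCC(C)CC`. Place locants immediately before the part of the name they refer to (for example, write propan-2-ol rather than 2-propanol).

The longest continuous carbon chain has 9 atoms, so the parent hydride is nonane.
The numbering direction is chosen so that the locant sets are identical either way, so the alphabetically earlier bromo substituent takes the lower locant (3 rather than 7).
That gives a bromo group at C-3; a methyl group at C-7.
Substituent prefixes are cited in alphabetical order (multiplying prefixes like di-/tri- are ignored for ordering).
Assembling the pieces gives 3-bromo-7-methylnonane.

3-bromo-7-methylnonane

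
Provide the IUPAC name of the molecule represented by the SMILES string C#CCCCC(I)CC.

6-iodooct-1-yne

The longest chain bearing the multiple bond is 8 carbons long (octane).
There is one C≡C triple bond, indicated by the ending -yne.
The numbering direction is chosen so that numbering from this end puts the triple bond at C-1 rather than C-7.
This places the triple bond between C-1 and C-2; an iodo group at C-6.
Assembling the pieces gives 6-iodooct-1-yne.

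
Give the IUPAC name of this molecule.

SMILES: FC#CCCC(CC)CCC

Counting along the main chain through the multiple bond gives 8 carbons: the parent is octane.
The chain contains a C≡C triple bond, so the unsaturation ending is -yne.
Number the chain so that numbering from this end puts the triple bond at C-1 rather than C-7.
This places the triple bond between C-1 and C-2; an ethyl group at C-5; a fluoro group at C-1.
Prefixes are listed alphabetically: ethyl, fluoro.
Putting it together: 5-ethyl-1-fluorooct-1-yne.

5-ethyl-1-fluorooct-1-yne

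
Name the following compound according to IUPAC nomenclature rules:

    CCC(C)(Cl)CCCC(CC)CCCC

The parent chain contains 11 carbons (undecane).
Choose the numbering such that the substituent locant set {3,3,7} is lower than {5,9,9} at the first point of difference.
That gives a chloro group at C-3; an ethyl group at C-7; a methyl group at C-3.
Substituent prefixes are cited in alphabetical order (multiplying prefixes like di-/tri- are ignored for ordering).
The name is 3-chloro-7-ethyl-3-methylundecane.

3-chloro-7-ethyl-3-methylundecane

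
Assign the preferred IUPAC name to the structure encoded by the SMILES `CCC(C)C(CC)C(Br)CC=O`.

Counting along the main chain through the –CHO group gives 7 carbons: the parent is heptane.
The highest-priority functional group is an aldehyde (terminal –CHO), so the name ends in -al.
Choose the numbering such that the aldehyde carbon is C-1 by definition.
This places a bromo group at C-3; an ethyl group at C-4; a methyl group at C-5.
Substituent prefixes are cited in alphabetical order (multiplying prefixes like di-/tri- are ignored for ordering).
Assembling the pieces gives 3-bromo-4-ethyl-5-methylheptanal.

3-bromo-4-ethyl-5-methylheptanal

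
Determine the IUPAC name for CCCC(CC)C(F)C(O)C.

Counting along the main chain through the –OH group gives 7 carbons: the parent is heptane.
The highest-priority functional group is an alcohol (–OH), so the name ends in -ol.
Number the chain so that numbering from this end puts the hydroxyl group at C-2 rather than C-6.
That gives the hydroxyl at C-2; an ethyl group at C-4; a fluoro group at C-3.
Substituent prefixes are cited in alphabetical order (multiplying prefixes like di-/tri- are ignored for ordering).
Assembling the pieces gives 4-ethyl-3-fluoroheptan-2-ol.

4-ethyl-3-fluoroheptan-2-ol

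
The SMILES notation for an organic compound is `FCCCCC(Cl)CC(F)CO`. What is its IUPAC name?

4-chloro-2,8-difluorooctan-1-ol

The longest chain bearing the –OH group is 8 carbons long (octane).
The principal characteristic group is an alcohol (–OH), named with the suffix -ol.
The numbering direction is chosen so that numbering from this end puts the hydroxyl group at C-1 rather than C-8.
This places the hydroxyl at C-1; a chloro group at C-4; fluoro groups at C-2 and C-8.
Substituent prefixes are cited in alphabetical order (multiplying prefixes like di-/tri- are ignored for ordering).
Putting it together: 4-chloro-2,8-difluorooctan-1-ol.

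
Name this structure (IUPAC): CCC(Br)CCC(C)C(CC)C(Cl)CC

8-bromo-3-chloro-4-ethyl-5-methyldecane

The parent chain contains 10 carbons (decane).
Choose the numbering such that the substituent locant set {3,4,5,8} is lower than {3,6,7,8} at the first point of difference.
That gives a bromo group at C-8; a chloro group at C-3; an ethyl group at C-4; a methyl group at C-5.
Prefixes are listed alphabetically: bromo, chloro, ethyl, methyl.
The name is 8-bromo-3-chloro-4-ethyl-5-methyldecane.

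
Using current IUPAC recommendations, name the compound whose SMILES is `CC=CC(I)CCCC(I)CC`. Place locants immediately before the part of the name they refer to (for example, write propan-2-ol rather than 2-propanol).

4,8-diiododec-2-ene

The longest carbon chain that includes the multiple bond has 10 carbons, so the parent hydride is decane.
There is one C=C double bond, indicated by the ending -ene.
Choose the numbering such that numbering from this end puts the double bond at C-2 rather than C-8.
With this numbering: the double bond between C-2 and C-3; iodo groups at C-4 and C-8.
Putting it together: 4,8-diiododec-2-ene.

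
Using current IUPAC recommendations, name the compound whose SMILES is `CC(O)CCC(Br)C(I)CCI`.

5-bromo-6,8-diiodooctan-2-ol

Counting along the main chain through the –OH group gives 8 carbons: the parent is octane.
An alcohol (–OH) is the principal characteristic group, giving the suffix -ol.
Number the chain so that numbering from this end puts the hydroxyl group at C-2 rather than C-7.
That gives the hydroxyl at C-2; a bromo group at C-5; iodo groups at C-6 and C-8.
Substituent prefixes are cited in alphabetical order (multiplying prefixes like di-/tri- are ignored for ordering).
Assembling the pieces gives 5-bromo-6,8-diiodooctan-2-ol.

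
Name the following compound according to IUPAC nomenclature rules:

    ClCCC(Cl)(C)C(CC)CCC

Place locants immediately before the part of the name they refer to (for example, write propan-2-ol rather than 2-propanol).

1,3-dichloro-4-ethyl-3-methylheptane

The longest carbon chain is 7 atoms: the parent is heptane.
The numbering direction is chosen so that the substituent locant set {1,3,3,4} is lower than {4,5,5,7} at the first point of difference.
That gives chloro groups at C-1 and C-3; an ethyl group at C-4; a methyl group at C-3.
The substituents are ordered alphabetically, ignoring any di-/tri- multipliers.
The name is 1,3-dichloro-4-ethyl-3-methylheptane.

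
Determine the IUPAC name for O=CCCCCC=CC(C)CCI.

10-iodo-8-methyldec-6-enal

Counting along the main chain through the –CHO group and the multiple bond gives 10 carbons: the parent is decane.
The principal characteristic group is an aldehyde (terminal –CHO), named with the suffix -al.
A C=C double bond in the chain gives the infix -ene-.
Choose the numbering such that the aldehyde carbon is C-1 by definition.
That gives the double bond between C-6 and C-7; an iodo group at C-10; a methyl group at C-8.
Substituent prefixes are cited in alphabetical order (multiplying prefixes like di-/tri- are ignored for ordering).
Assembling the pieces gives 10-iodo-8-methyldec-6-enal.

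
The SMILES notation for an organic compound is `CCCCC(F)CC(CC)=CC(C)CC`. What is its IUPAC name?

5-ethyl-7-fluoro-3-methylundec-4-ene

The longest chain bearing the multiple bond is 11 carbons long (undecane).
The chain contains a C=C double bond, so the unsaturation ending is -ene.
Choose the numbering such that numbering from this end puts the double bond at C-4 rather than C-7.
That gives the double bond between C-4 and C-5; an ethyl group at C-5; a fluoro group at C-7; a methyl group at C-3.
Prefixes are listed alphabetically: ethyl, fluoro, methyl.
The name is 5-ethyl-7-fluoro-3-methylundec-4-ene.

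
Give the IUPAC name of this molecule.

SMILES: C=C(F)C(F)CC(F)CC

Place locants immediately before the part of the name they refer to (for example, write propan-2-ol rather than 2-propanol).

2,3,5-trifluorohept-1-ene

The longest chain bearing the multiple bond is 7 carbons long (heptane).
A C=C double bond in the chain gives the infix -ene-.
Choose the numbering such that numbering from this end puts the double bond at C-1 rather than C-6.
With this numbering: the double bond between C-1 and C-2; fluoro groups at C-2 and C-3 and C-5.
Putting it together: 2,3,5-trifluorohept-1-ene.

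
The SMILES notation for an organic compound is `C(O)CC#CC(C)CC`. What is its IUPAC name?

5-methylhept-3-yn-1-ol

The longest carbon chain that includes the –OH group and the multiple bond has 7 carbons, so the parent hydride is heptane.
The highest-priority functional group is an alcohol (–OH), so the name ends in -ol.
A C≡C triple bond in the chain gives the infix -yne-.
The numbering direction is chosen so that numbering from this end puts the hydroxyl group at C-1 rather than C-7.
This places the hydroxyl at C-1; the triple bond between C-3 and C-4; a methyl group at C-5.
The name is 5-methylhept-3-yn-1-ol.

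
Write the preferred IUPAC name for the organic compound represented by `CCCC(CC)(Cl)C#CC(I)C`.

5-chloro-5-ethyl-2-iodooct-3-yne

Counting along the main chain through the multiple bond gives 8 carbons: the parent is octane.
A C≡C triple bond in the chain gives the infix -yne-.
Number the chain so that numbering from this end puts the triple bond at C-3 rather than C-5.
This places the triple bond between C-3 and C-4; a chloro group at C-5; an ethyl group at C-5; an iodo group at C-2.
Substituent prefixes are cited in alphabetical order (multiplying prefixes like di-/tri- are ignored for ordering).
The name is 5-chloro-5-ethyl-2-iodooct-3-yne.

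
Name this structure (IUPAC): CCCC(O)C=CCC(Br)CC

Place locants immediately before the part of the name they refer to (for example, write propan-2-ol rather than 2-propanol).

8-bromodec-5-en-4-ol

Counting along the main chain through the –OH group and the multiple bond gives 10 carbons: the parent is decane.
The highest-priority functional group is an alcohol (–OH), so the name ends in -ol.
The chain contains a C=C double bond, so the unsaturation ending is -ene.
Number the chain so that numbering from this end puts the hydroxyl group at C-4 rather than C-7.
With this numbering: the hydroxyl at C-4; the double bond between C-5 and C-6; a bromo group at C-8.
Assembling the pieces gives 8-bromodec-5-en-4-ol.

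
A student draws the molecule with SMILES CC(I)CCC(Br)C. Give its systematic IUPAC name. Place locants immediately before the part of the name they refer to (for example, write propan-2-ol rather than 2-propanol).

2-bromo-5-iodohexane

The parent chain contains 6 carbons (hexane).
Number the chain so that the locant sets are identical either way, so the alphabetically earlier bromo substituent takes the lower locant (2 rather than 5).
That gives a bromo group at C-2; an iodo group at C-5.
Substituent prefixes are cited in alphabetical order (multiplying prefixes like di-/tri- are ignored for ordering).
Assembling the pieces gives 2-bromo-5-iodohexane.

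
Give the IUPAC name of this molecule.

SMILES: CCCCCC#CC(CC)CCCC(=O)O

The longest carbon chain that includes the –COOH group and the multiple bond has 12 carbons, so the parent hydride is dodecane.
The highest-priority functional group is a carboxylic acid (terminal –COOH), so the name ends in -oic acid.
There is one C≡C triple bond, indicated by the ending -yne.
Choose the numbering such that the carboxylic acid carbon is C-1 by definition.
This places the triple bond between C-6 and C-7; an ethyl group at C-5.
Putting it together: 5-ethyldodec-6-ynoic acid.

5-ethyldodec-6-ynoic acid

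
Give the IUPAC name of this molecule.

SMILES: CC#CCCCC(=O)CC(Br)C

The longest carbon chain that includes the carbonyl and the multiple bond has 10 carbons, so the parent hydride is decane.
The principal characteristic group is a ketone (C=O on an internal carbon), named with the suffix -one.
A C≡C triple bond in the chain gives the infix -yne-.
Number the chain so that numbering from this end puts the carbonyl group at C-4 rather than C-7.
This places the carbonyl at C-4; the triple bond between C-8 and C-9; a bromo group at C-2.
Putting it together: 2-bromodec-8-yn-4-one.

2-bromodec-8-yn-4-one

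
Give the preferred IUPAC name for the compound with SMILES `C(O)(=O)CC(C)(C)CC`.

3,3-dimethylpentanoic acid

The longest carbon chain that includes the –COOH group has 5 carbons, so the parent hydride is pentane.
A carboxylic acid (terminal –COOH) is the principal characteristic group, giving the suffix -oic acid.
The numbering direction is chosen so that the carboxylic acid carbon is C-1 by definition.
That gives two methyl groups at C-3.
Putting it together: 3,3-dimethylpentanoic acid.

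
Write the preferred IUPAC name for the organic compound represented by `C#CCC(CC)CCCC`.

4-ethyloct-1-yne

The longest carbon chain that includes the multiple bond has 8 carbons, so the parent hydride is octane.
A C≡C triple bond in the chain gives the infix -yne-.
Number the chain so that numbering from this end puts the triple bond at C-1 rather than C-7.
With this numbering: the triple bond between C-1 and C-2; an ethyl group at C-4.
The name is 4-ethyloct-1-yne.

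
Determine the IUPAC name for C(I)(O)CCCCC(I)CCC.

1,6-diiodononan-1-ol

The longest chain bearing the –OH group is 9 carbons long (nonane).
The principal characteristic group is an alcohol (–OH), named with the suffix -ol.
Number the chain so that numbering from this end puts the hydroxyl group at C-1 rather than C-9.
That gives the hydroxyl at C-1; iodo groups at C-1 and C-6.
The name is 1,6-diiodononan-1-ol.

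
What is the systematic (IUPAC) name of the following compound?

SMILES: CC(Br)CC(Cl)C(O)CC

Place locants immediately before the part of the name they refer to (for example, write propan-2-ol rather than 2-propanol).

The longest chain bearing the –OH group is 7 carbons long (heptane).
The principal characteristic group is an alcohol (–OH), named with the suffix -ol.
Choose the numbering such that numbering from this end puts the hydroxyl group at C-3 rather than C-5.
That gives the hydroxyl at C-3; a bromo group at C-6; a chloro group at C-4.
The substituents are ordered alphabetically, ignoring any di-/tri- multipliers.
Putting it together: 6-bromo-4-chloroheptan-3-ol.

6-bromo-4-chloroheptan-3-ol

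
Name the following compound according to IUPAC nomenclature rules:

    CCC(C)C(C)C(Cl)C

2-chloro-3,4-dimethylhexane

The parent chain contains 6 carbons (hexane).
Number the chain so that the substituent locant set {2,3,4} is lower than {3,4,5} at the first point of difference.
This places a chloro group at C-2; methyl groups at C-3 and C-4.
The substituents are ordered alphabetically, ignoring any di-/tri- multipliers.
Putting it together: 2-chloro-3,4-dimethylhexane.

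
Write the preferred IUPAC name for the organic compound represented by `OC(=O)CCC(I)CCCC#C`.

4-iodonon-8-ynoic acid

The longest carbon chain that includes the –COOH group and the multiple bond has 9 carbons, so the parent hydride is nonane.
A carboxylic acid (terminal –COOH) is the principal characteristic group, giving the suffix -oic acid.
The chain contains a C≡C triple bond, so the unsaturation ending is -yne.
The numbering direction is chosen so that the carboxylic acid carbon is C-1 by definition.
This places the triple bond between C-8 and C-9; an iodo group at C-4.
Putting it together: 4-iodonon-8-ynoic acid.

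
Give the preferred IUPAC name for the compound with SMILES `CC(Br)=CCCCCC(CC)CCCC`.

The longest chain bearing the multiple bond is 12 carbons long (dodecane).
A C=C double bond in the chain gives the infix -ene-.
The numbering direction is chosen so that numbering from this end puts the double bond at C-2 rather than C-10.
This places the double bond between C-2 and C-3; a bromo group at C-2; an ethyl group at C-8.
Substituent prefixes are cited in alphabetical order (multiplying prefixes like di-/tri- are ignored for ordering).
The name is 2-bromo-8-ethyldodec-2-ene.

2-bromo-8-ethyldodec-2-ene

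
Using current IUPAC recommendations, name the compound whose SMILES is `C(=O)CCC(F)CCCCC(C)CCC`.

The longest carbon chain that includes the –CHO group has 12 carbons, so the parent hydride is dodecane.
The principal characteristic group is an aldehyde (terminal –CHO), named with the suffix -al.
Choose the numbering such that the aldehyde carbon is C-1 by definition.
With this numbering: a fluoro group at C-4; a methyl group at C-9.
Prefixes are listed alphabetically: fluoro, methyl.
Assembling the pieces gives 4-fluoro-9-methyldodecanal.

4-fluoro-9-methyldodecanal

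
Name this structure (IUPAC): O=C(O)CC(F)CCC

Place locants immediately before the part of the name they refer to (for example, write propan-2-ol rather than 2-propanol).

3-fluorohexanoic acid

The longest chain bearing the –COOH group is 6 carbons long (hexane).
The highest-priority functional group is a carboxylic acid (terminal –COOH), so the name ends in -oic acid.
Choose the numbering such that the carboxylic acid carbon is C-1 by definition.
With this numbering: a fluoro group at C-3.
The name is 3-fluorohexanoic acid.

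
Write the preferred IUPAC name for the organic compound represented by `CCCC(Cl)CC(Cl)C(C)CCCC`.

4,6-dichloro-7-methylundecane

The longest continuous carbon chain has 11 atoms, so the parent hydride is undecane.
Choose the numbering such that the substituent locant set {4,6,7} is lower than {5,6,8} at the first point of difference.
This places chloro groups at C-4 and C-6; a methyl group at C-7.
Prefixes are listed alphabetically: chloro, methyl.
The name is 4,6-dichloro-7-methylundecane.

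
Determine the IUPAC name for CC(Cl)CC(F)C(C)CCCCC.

2-chloro-4-fluoro-5-methyldecane

The longest carbon chain is 10 atoms: the parent is decane.
The numbering direction is chosen so that the substituent locant set {2,4,5} is lower than {6,7,9} at the first point of difference.
With this numbering: a chloro group at C-2; a fluoro group at C-4; a methyl group at C-5.
Substituent prefixes are cited in alphabetical order (multiplying prefixes like di-/tri- are ignored for ordering).
Putting it together: 2-chloro-4-fluoro-5-methyldecane.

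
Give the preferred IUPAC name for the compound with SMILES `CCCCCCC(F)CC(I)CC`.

5-fluoro-3-iodoundecane

The longest carbon chain is 11 atoms: the parent is undecane.
Number the chain so that the substituent locant set {3,5} is lower than {7,9} at the first point of difference.
This places a fluoro group at C-5; an iodo group at C-3.
Substituent prefixes are cited in alphabetical order (multiplying prefixes like di-/tri- are ignored for ordering).
The name is 5-fluoro-3-iodoundecane.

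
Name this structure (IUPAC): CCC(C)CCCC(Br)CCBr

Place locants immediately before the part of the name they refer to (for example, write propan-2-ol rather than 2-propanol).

The longest continuous carbon chain has 9 atoms, so the parent hydride is nonane.
The numbering direction is chosen so that the substituent locant set {1,3,7} is lower than {3,7,9} at the first point of difference.
With this numbering: bromo groups at C-1 and C-3; a methyl group at C-7.
The substituents are ordered alphabetically, ignoring any di-/tri- multipliers.
Putting it together: 1,3-dibromo-7-methylnonane.

1,3-dibromo-7-methylnonane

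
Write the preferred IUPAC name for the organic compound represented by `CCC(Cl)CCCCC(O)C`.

Counting along the main chain through the –OH group gives 9 carbons: the parent is nonane.
The highest-priority functional group is an alcohol (–OH), so the name ends in -ol.
Number the chain so that numbering from this end puts the hydroxyl group at C-2 rather than C-8.
With this numbering: the hydroxyl at C-2; a chloro group at C-7.
The name is 7-chlorononan-2-ol.

7-chlorononan-2-ol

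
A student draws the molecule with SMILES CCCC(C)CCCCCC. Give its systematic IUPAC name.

4-methyldecane

The longest carbon chain is 10 atoms: the parent is decane.
The numbering direction is chosen so that the substituent locant set {4} is lower than {7} at the first point of difference.
With this numbering: a methyl group at C-4.
The name is 4-methyldecane.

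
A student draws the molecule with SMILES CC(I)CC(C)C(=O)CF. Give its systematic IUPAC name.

The longest chain bearing the carbonyl is 6 carbons long (hexane).
A ketone (C=O on an internal carbon) is the principal characteristic group, giving the suffix -one.
Choose the numbering such that numbering from this end puts the carbonyl group at C-2 rather than C-5.
That gives the carbonyl at C-2; a fluoro group at C-1; an iodo group at C-5; a methyl group at C-3.
Substituent prefixes are cited in alphabetical order (multiplying prefixes like di-/tri- are ignored for ordering).
Putting it together: 1-fluoro-5-iodo-3-methylhexan-2-one.

1-fluoro-5-iodo-3-methylhexan-2-one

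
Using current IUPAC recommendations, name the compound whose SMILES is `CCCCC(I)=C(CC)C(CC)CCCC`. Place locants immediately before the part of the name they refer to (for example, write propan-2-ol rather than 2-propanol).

6,7-diethyl-5-iodoundec-5-ene

The longest chain bearing the multiple bond is 11 carbons long (undecane).
The chain contains a C=C double bond, so the unsaturation ending is -ene.
The numbering direction is chosen so that numbering from this end puts the double bond at C-5 rather than C-6.
This places the double bond between C-5 and C-6; ethyl groups at C-6 and C-7; an iodo group at C-5.
Substituent prefixes are cited in alphabetical order (multiplying prefixes like di-/tri- are ignored for ordering).
Assembling the pieces gives 6,7-diethyl-5-iodoundec-5-ene.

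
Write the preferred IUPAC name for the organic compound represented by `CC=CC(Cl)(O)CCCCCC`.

The longest carbon chain that includes the –OH group and the multiple bond has 10 carbons, so the parent hydride is decane.
An alcohol (–OH) is the principal characteristic group, giving the suffix -ol.
A C=C double bond in the chain gives the infix -ene-.
Number the chain so that numbering from this end puts the hydroxyl group at C-4 rather than C-7.
This places the hydroxyl at C-4; the double bond between C-2 and C-3; a chloro group at C-4.
Assembling the pieces gives 4-chlorodec-2-en-4-ol.

4-chlorodec-2-en-4-ol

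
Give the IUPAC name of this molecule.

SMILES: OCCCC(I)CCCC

Counting along the main chain through the –OH group gives 8 carbons: the parent is octane.
The highest-priority functional group is an alcohol (–OH), so the name ends in -ol.
Choose the numbering such that numbering from this end puts the hydroxyl group at C-1 rather than C-8.
That gives the hydroxyl at C-1; an iodo group at C-4.
Putting it together: 4-iodooctan-1-ol.

4-iodooctan-1-ol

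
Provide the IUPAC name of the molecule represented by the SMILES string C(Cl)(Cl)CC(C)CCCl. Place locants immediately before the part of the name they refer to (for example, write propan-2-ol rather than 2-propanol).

The longest continuous carbon chain has 5 atoms, so the parent hydride is pentane.
The numbering direction is chosen so that the substituent locant set {1,1,3,5} is lower than {1,3,5,5} at the first point of difference.
This places chloro groups at C-1 (×2) and C-5; a methyl group at C-3.
Prefixes are listed alphabetically: chloro, methyl.
The name is 1,1,5-trichloro-3-methylpentane.

1,1,5-trichloro-3-methylpentane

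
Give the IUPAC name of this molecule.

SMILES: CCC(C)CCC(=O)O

4-methylhexanoic acid

The longest chain bearing the –COOH group is 6 carbons long (hexane).
The highest-priority functional group is a carboxylic acid (terminal –COOH), so the name ends in -oic acid.
Number the chain so that the carboxylic acid carbon is C-1 by definition.
This places a methyl group at C-4.
Putting it together: 4-methylhexanoic acid.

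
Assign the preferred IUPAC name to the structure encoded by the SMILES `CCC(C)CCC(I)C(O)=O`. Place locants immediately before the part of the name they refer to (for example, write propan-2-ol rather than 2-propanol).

The longest chain bearing the –COOH group is 7 carbons long (heptane).
The principal characteristic group is a carboxylic acid (terminal –COOH), named with the suffix -oic acid.
Choose the numbering such that the carboxylic acid carbon is C-1 by definition.
That gives an iodo group at C-2; a methyl group at C-5.
The substituents are ordered alphabetically, ignoring any di-/tri- multipliers.
Putting it together: 2-iodo-5-methylheptanoic acid.

2-iodo-5-methylheptanoic acid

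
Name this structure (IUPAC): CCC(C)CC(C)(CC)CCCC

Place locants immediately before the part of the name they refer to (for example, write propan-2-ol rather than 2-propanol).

The longest carbon chain is 9 atoms: the parent is nonane.
Choose the numbering such that the substituent locant set {3,5,5} is lower than {5,5,7} at the first point of difference.
That gives an ethyl group at C-5; methyl groups at C-3 and C-5.
The substituents are ordered alphabetically, ignoring any di-/tri- multipliers.
Putting it together: 5-ethyl-3,5-dimethylnonane.

5-ethyl-3,5-dimethylnonane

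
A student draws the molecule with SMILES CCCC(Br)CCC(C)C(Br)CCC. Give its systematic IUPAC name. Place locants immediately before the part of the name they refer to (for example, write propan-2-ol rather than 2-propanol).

The parent chain contains 11 carbons (undecane).
Choose the numbering such that the substituent locant set {4,5,8} is lower than {4,7,8} at the first point of difference.
This places bromo groups at C-4 and C-8; a methyl group at C-5.
The substituents are ordered alphabetically, ignoring any di-/tri- multipliers.
The name is 4,8-dibromo-5-methylundecane.

4,8-dibromo-5-methylundecane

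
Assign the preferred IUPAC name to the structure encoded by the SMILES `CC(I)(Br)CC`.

The parent chain contains 4 carbons (butane).
Choose the numbering such that the substituent locant set {2,2} is lower than {3,3} at the first point of difference.
That gives a bromo group at C-2; an iodo group at C-2.
The substituents are ordered alphabetically, ignoring any di-/tri- multipliers.
Putting it together: 2-bromo-2-iodobutane.

2-bromo-2-iodobutane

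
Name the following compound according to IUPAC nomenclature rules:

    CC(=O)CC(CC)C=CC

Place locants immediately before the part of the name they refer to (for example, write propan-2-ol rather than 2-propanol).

4-ethylhept-5-en-2-one

The longest carbon chain that includes the carbonyl and the multiple bond has 7 carbons, so the parent hydride is heptane.
The principal characteristic group is a ketone (C=O on an internal carbon), named with the suffix -one.
There is one C=C double bond, indicated by the ending -ene.
Choose the numbering such that numbering from this end puts the carbonyl group at C-2 rather than C-6.
That gives the carbonyl at C-2; the double bond between C-5 and C-6; an ethyl group at C-4.
The name is 4-ethylhept-5-en-2-one.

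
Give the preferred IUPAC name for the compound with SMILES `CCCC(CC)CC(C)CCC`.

4-ethyl-6-methylnonane

The longest carbon chain is 9 atoms: the parent is nonane.
The numbering direction is chosen so that the locant sets are identical either way, so the alphabetically earlier ethyl substituent takes the lower locant (4 rather than 6).
With this numbering: an ethyl group at C-4; a methyl group at C-6.
Substituent prefixes are cited in alphabetical order (multiplying prefixes like di-/tri- are ignored for ordering).
Assembling the pieces gives 4-ethyl-6-methylnonane.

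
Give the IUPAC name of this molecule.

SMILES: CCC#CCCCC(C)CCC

Counting along the main chain through the multiple bond gives 11 carbons: the parent is undecane.
There is one C≡C triple bond, indicated by the ending -yne.
The numbering direction is chosen so that numbering from this end puts the triple bond at C-3 rather than C-8.
This places the triple bond between C-3 and C-4; a methyl group at C-8.
The name is 8-methylundec-3-yne.

8-methylundec-3-yne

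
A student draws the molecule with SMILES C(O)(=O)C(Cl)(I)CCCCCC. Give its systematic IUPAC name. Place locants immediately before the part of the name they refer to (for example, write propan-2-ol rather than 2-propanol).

2-chloro-2-iodooctanoic acid

The longest carbon chain that includes the –COOH group has 8 carbons, so the parent hydride is octane.
The principal characteristic group is a carboxylic acid (terminal –COOH), named with the suffix -oic acid.
Number the chain so that the carboxylic acid carbon is C-1 by definition.
With this numbering: a chloro group at C-2; an iodo group at C-2.
Prefixes are listed alphabetically: chloro, iodo.
Assembling the pieces gives 2-chloro-2-iodooctanoic acid.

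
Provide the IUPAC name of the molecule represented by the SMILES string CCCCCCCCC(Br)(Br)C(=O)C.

3,3-dibromoundecan-2-one

Counting along the main chain through the carbonyl gives 11 carbons: the parent is undecane.
The principal characteristic group is a ketone (C=O on an internal carbon), named with the suffix -one.
The numbering direction is chosen so that numbering from this end puts the carbonyl group at C-2 rather than C-10.
That gives the carbonyl at C-2; two bromo groups at C-3.
Putting it together: 3,3-dibromoundecan-2-one.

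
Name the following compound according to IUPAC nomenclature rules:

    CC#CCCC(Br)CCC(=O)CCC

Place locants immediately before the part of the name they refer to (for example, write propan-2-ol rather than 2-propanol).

7-bromododec-10-yn-4-one

Counting along the main chain through the carbonyl and the multiple bond gives 12 carbons: the parent is dodecane.
The highest-priority functional group is a ketone (C=O on an internal carbon), so the name ends in -one.
There is one C≡C triple bond, indicated by the ending -yne.
Number the chain so that numbering from this end puts the carbonyl group at C-4 rather than C-9.
With this numbering: the carbonyl at C-4; the triple bond between C-10 and C-11; a bromo group at C-7.
Putting it together: 7-bromododec-10-yn-4-one.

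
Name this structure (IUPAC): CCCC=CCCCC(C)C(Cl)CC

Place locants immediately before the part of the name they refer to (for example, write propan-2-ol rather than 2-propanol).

The longest carbon chain that includes the multiple bond has 12 carbons, so the parent hydride is dodecane.
A C=C double bond in the chain gives the infix -ene-.
Number the chain so that numbering from this end puts the double bond at C-4 rather than C-8.
This places the double bond between C-4 and C-5; a chloro group at C-10; a methyl group at C-9.
Substituent prefixes are cited in alphabetical order (multiplying prefixes like di-/tri- are ignored for ordering).
Putting it together: 10-chloro-9-methyldodec-4-ene.

10-chloro-9-methyldodec-4-ene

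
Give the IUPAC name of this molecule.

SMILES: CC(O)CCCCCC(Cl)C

Counting along the main chain through the –OH group gives 9 carbons: the parent is nonane.
The principal characteristic group is an alcohol (–OH), named with the suffix -ol.
Choose the numbering such that numbering from this end puts the hydroxyl group at C-2 rather than C-8.
This places the hydroxyl at C-2; a chloro group at C-8.
Assembling the pieces gives 8-chlorononan-2-ol.

8-chlorononan-2-ol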